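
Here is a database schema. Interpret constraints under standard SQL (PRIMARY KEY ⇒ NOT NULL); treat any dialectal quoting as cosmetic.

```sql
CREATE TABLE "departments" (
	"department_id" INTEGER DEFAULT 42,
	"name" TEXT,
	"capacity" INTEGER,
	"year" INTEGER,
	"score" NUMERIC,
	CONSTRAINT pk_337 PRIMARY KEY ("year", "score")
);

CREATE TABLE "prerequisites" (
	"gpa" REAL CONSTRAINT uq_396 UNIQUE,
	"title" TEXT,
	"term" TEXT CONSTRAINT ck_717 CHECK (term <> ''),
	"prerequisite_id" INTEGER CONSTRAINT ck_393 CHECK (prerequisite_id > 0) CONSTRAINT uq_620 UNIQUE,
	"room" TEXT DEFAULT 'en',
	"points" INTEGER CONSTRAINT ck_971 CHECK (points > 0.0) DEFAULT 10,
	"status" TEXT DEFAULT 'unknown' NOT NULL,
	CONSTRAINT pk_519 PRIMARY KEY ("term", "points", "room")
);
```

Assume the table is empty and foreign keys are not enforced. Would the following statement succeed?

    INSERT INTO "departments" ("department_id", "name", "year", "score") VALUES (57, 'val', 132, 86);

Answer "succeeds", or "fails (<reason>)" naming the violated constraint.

succeeds

NOT NULL columns: score is supplied; year is supplied.
No constraint is violated.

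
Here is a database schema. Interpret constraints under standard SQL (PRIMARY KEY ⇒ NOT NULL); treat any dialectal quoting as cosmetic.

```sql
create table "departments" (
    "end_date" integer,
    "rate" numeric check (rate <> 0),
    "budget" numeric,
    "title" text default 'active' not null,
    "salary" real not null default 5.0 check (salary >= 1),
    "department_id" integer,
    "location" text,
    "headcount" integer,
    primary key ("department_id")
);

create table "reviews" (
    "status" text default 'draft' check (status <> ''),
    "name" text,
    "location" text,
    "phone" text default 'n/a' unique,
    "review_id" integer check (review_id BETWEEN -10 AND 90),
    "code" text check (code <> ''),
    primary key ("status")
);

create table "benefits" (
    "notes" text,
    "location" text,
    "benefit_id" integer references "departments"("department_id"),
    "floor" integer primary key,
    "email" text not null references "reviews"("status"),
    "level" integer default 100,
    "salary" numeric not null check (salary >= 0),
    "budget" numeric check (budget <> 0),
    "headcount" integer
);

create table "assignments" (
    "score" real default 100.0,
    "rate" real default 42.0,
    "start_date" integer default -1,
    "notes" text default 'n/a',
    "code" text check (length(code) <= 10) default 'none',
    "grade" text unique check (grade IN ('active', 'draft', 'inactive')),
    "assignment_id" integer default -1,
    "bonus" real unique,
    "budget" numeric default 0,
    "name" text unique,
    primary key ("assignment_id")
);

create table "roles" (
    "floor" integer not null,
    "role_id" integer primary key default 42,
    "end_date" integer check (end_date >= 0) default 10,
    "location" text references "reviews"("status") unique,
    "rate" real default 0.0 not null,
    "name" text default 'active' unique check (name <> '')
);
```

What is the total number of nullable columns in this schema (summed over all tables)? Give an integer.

28

departments: 5 nullable (end_date, rate, budget, location, headcount — PK (department_id) and explicit NOT NULL columns excluded).
reviews: 5 nullable (name, location, phone, review_id, code — PK (status) and explicit NOT NULL columns excluded).
benefits: 6 nullable (notes, location, benefit_id, level, budget, headcount — PK (floor) and explicit NOT NULL columns excluded).
assignments: 9 nullable (score, rate, start_date, notes, code, grade, bonus, budget, name — PK (assignment_id) and explicit NOT NULL columns excluded).
roles: 3 nullable (end_date, location, name — PK (role_id) and explicit NOT NULL columns excluded).
Total: 5 + 5 + 6 + 9 + 3 = 28.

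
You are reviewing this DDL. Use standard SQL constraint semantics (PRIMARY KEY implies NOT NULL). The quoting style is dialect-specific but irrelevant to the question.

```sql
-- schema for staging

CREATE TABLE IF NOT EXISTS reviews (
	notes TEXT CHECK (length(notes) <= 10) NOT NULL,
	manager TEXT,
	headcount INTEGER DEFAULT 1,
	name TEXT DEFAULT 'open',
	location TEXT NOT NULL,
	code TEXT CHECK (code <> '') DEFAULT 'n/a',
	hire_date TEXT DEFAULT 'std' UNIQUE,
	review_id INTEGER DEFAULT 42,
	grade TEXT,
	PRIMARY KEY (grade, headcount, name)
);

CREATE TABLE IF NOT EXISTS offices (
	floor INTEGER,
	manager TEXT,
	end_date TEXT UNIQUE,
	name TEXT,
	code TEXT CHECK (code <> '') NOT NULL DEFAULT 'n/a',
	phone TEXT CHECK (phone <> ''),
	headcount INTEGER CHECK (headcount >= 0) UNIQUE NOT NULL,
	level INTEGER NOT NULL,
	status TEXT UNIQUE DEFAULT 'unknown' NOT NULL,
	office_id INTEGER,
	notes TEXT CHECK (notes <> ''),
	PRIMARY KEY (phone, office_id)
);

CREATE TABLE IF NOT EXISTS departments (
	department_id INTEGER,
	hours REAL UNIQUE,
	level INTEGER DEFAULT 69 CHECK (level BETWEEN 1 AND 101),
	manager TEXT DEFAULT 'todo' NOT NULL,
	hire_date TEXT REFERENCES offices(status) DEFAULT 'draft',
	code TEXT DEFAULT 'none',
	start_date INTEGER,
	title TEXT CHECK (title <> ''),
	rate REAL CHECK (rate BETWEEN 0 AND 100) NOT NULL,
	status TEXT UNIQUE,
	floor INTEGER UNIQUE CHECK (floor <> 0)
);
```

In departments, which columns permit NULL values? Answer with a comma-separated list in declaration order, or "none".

- department_id: no NOT NULL constraint applies → nullable.
- hours: UNIQUE does not imply NOT NULL → nullable.
- level: CHECK does not forbid NULL (a CHECK constraint passes when its expression is NULL) → nullable.
- manager: declared NOT NULL → not nullable.
- hire_date: a foreign key column may be NULL unless separately constrained → nullable.
- code: DEFAULT only fills an omitted column; an explicit NULL is still allowed → nullable.
- start_date: no NOT NULL constraint applies → nullable.
- title: CHECK does not forbid NULL (a CHECK constraint passes when its expression is NULL) → nullable.
- rate: declared NOT NULL → not nullable.
- status: UNIQUE does not imply NOT NULL → nullable.
- floor: CHECK does not forbid NULL (a CHECK constraint passes when its expression is NULL) → nullable.

department_id, hours, level, hire_date, code, start_date, title, status, floor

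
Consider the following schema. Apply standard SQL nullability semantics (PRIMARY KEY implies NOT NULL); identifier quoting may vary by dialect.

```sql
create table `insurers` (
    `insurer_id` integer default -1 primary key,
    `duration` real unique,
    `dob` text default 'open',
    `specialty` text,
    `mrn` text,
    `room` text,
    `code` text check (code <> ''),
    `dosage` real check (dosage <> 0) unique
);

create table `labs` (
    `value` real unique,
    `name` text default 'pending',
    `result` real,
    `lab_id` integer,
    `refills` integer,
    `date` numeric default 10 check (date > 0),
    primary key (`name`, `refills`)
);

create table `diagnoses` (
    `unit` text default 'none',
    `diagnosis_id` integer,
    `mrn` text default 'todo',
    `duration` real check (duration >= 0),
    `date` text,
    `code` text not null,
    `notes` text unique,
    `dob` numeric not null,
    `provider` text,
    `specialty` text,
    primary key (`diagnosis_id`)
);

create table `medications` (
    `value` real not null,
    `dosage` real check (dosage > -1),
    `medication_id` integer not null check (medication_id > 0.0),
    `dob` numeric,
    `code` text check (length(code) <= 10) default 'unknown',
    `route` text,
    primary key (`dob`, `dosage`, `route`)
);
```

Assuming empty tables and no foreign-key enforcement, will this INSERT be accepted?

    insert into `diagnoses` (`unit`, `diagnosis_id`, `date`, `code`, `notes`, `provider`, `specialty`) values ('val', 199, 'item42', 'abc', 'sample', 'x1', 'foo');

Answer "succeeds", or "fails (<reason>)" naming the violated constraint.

fails (NOT NULL on dob)

dob is omitted from the column list and has no DEFAULT, so it would receive NULL.
But dob is declared NOT NULL.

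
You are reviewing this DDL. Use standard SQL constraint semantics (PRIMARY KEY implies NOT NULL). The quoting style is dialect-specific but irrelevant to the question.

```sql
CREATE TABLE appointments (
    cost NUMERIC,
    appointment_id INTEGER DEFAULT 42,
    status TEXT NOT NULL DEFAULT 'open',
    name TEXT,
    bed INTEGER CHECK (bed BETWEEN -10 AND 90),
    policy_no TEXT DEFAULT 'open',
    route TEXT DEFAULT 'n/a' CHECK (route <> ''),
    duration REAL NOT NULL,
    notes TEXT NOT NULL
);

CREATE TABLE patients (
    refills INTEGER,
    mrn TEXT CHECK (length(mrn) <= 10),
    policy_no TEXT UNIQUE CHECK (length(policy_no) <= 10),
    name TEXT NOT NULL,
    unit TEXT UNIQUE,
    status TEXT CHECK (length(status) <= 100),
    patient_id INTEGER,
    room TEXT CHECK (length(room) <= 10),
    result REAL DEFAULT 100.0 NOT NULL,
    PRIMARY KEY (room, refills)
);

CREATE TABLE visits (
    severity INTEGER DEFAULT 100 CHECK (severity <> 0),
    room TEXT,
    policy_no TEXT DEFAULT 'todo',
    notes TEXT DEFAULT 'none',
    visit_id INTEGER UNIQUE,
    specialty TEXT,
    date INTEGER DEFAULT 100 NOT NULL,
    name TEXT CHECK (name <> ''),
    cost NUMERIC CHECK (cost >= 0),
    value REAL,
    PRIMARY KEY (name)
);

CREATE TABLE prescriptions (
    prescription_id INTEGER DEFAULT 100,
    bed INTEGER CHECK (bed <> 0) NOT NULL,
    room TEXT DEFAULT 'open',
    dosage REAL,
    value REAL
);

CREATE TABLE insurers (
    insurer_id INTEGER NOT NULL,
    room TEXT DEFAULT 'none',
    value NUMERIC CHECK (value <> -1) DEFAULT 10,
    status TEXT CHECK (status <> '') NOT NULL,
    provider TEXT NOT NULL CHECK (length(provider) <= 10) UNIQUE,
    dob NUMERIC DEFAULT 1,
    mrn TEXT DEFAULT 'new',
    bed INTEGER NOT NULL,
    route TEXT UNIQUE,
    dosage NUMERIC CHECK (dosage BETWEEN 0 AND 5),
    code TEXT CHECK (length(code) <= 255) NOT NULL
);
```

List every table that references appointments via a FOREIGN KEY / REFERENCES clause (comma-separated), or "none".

none

No REFERENCES clause anywhere in the schema names appointments.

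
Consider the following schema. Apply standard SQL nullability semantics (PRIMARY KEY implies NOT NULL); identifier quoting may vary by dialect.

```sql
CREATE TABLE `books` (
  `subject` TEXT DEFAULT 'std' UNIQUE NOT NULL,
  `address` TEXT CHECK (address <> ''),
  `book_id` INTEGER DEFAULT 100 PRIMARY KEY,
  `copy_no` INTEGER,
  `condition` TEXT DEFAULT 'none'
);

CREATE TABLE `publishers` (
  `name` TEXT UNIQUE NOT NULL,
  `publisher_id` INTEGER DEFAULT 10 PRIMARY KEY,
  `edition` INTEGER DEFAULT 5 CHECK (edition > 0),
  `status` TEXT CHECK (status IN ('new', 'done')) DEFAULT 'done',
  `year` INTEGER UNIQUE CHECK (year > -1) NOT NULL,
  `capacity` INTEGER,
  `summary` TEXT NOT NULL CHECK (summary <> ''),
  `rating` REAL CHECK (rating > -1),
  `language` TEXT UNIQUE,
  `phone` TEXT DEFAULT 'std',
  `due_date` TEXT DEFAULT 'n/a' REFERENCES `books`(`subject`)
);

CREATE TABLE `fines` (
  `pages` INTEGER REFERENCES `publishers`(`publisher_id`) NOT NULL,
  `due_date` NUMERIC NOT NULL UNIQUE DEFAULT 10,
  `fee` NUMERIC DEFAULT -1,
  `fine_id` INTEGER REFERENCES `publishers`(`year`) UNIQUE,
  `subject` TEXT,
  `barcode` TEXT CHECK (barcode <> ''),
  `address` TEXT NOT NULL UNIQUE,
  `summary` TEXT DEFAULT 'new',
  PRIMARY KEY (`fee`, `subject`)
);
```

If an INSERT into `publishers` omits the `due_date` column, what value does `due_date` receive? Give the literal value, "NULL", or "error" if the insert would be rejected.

'n/a'

due_date has an explicit DEFAULT 'n/a'.
When the column is omitted from an INSERT, that default is used.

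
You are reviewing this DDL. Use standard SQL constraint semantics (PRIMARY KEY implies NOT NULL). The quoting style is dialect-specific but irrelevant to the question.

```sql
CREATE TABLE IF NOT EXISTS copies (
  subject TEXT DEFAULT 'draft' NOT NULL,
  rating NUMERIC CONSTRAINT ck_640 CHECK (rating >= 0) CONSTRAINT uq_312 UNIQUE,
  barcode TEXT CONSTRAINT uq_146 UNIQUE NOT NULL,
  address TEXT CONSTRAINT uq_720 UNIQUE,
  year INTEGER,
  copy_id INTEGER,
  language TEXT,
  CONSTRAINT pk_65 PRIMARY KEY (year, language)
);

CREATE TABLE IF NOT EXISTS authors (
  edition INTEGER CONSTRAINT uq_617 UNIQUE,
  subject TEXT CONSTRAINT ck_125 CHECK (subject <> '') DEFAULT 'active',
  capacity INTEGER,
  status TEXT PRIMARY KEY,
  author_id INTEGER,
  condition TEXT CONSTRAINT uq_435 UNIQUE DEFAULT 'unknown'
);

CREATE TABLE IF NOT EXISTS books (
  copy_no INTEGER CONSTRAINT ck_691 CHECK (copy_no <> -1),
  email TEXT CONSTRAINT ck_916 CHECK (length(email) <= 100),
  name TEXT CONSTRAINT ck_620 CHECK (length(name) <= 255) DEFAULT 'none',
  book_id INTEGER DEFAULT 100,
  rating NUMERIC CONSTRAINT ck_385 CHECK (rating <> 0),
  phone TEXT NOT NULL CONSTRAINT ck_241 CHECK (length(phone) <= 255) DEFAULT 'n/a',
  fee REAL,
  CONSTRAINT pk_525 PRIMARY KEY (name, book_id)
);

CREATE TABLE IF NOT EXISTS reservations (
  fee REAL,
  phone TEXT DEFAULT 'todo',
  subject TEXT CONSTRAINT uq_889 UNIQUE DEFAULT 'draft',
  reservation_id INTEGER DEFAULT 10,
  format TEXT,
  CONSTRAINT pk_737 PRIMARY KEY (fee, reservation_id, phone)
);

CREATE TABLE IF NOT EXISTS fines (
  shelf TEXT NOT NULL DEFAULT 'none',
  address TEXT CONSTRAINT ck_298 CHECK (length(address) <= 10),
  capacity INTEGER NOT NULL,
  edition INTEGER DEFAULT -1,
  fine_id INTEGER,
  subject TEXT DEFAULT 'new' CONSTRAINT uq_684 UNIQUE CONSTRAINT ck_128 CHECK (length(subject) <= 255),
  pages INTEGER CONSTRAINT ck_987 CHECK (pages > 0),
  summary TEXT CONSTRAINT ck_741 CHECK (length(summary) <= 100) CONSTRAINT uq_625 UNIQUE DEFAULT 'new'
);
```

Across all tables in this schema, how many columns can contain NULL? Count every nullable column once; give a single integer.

copies: 3 nullable (rating, address, copy_id — PK (year, language) and explicit NOT NULL columns excluded).
authors: 5 nullable (edition, subject, capacity, author_id, condition — PK (status) and explicit NOT NULL columns excluded).
books: 4 nullable (copy_no, email, rating, fee — PK (name, book_id) and explicit NOT NULL columns excluded).
reservations: 2 nullable (subject, format — PK (fee, reservation_id, phone) and explicit NOT NULL columns excluded).
fines: 6 nullable (address, edition, fine_id, subject, pages, summary — PK none and explicit NOT NULL columns excluded).
Total: 3 + 5 + 4 + 2 + 6 = 20.

20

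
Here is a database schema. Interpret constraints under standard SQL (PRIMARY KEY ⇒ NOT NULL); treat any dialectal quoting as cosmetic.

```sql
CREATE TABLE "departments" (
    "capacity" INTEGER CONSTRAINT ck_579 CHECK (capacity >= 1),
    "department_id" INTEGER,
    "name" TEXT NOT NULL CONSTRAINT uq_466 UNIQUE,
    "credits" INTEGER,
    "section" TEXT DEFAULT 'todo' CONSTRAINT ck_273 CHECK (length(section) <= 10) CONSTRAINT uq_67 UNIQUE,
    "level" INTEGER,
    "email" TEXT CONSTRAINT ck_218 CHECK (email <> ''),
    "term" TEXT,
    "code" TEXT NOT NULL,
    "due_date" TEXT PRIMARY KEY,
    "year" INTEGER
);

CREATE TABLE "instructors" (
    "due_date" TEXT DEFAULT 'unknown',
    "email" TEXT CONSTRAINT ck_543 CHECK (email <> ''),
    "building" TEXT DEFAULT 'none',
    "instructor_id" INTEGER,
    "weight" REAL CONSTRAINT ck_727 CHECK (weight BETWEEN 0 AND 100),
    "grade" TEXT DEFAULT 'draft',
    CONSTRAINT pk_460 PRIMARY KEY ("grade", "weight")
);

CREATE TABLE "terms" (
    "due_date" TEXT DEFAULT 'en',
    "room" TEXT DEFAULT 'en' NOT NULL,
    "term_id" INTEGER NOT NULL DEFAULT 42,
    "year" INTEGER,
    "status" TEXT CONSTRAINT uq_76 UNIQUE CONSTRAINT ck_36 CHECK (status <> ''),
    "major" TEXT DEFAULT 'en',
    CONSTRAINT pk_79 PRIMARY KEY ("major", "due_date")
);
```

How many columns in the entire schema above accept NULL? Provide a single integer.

departments: 8 nullable (capacity, department_id, credits, section, level, email, term, year — PK (due_date) and explicit NOT NULL columns excluded).
instructors: 4 nullable (due_date, email, building, instructor_id — PK (grade, weight) and explicit NOT NULL columns excluded).
terms: 2 nullable (year, status — PK (major, due_date) and explicit NOT NULL columns excluded).
Total: 8 + 4 + 2 = 14.

14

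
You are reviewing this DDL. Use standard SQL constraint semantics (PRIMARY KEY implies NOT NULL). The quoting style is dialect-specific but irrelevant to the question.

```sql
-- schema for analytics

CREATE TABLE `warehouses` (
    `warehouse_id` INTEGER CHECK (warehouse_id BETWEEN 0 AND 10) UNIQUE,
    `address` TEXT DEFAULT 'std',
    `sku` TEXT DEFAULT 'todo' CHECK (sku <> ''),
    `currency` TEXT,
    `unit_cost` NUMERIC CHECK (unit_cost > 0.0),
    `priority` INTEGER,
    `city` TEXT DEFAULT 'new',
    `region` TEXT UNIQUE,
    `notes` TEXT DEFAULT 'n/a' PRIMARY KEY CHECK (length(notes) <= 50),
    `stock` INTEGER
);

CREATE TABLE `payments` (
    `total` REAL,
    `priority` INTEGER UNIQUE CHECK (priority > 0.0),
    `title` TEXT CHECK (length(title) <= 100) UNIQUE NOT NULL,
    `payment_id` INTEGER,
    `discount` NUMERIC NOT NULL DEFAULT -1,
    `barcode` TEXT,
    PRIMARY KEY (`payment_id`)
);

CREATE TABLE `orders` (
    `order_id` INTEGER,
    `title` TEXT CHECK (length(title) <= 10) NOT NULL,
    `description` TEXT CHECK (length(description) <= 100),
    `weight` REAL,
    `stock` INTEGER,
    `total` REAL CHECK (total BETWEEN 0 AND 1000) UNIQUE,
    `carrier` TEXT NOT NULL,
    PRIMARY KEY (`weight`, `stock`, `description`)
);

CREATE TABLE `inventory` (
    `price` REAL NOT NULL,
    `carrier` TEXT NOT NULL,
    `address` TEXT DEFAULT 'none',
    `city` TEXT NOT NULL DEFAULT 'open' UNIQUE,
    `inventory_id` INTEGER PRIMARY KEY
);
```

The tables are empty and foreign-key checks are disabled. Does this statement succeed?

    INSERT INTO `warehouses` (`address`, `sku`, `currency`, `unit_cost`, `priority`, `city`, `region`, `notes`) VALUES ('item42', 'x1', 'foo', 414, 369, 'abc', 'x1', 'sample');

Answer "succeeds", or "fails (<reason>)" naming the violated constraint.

succeeds

NOT NULL columns: notes is supplied.
CHECK constraints: 'x1' satisfies (sku <> ''); 414 satisfies (unit_cost > 0.0); 'sample' satisfies (length(notes) <= 50).
No constraint is violated.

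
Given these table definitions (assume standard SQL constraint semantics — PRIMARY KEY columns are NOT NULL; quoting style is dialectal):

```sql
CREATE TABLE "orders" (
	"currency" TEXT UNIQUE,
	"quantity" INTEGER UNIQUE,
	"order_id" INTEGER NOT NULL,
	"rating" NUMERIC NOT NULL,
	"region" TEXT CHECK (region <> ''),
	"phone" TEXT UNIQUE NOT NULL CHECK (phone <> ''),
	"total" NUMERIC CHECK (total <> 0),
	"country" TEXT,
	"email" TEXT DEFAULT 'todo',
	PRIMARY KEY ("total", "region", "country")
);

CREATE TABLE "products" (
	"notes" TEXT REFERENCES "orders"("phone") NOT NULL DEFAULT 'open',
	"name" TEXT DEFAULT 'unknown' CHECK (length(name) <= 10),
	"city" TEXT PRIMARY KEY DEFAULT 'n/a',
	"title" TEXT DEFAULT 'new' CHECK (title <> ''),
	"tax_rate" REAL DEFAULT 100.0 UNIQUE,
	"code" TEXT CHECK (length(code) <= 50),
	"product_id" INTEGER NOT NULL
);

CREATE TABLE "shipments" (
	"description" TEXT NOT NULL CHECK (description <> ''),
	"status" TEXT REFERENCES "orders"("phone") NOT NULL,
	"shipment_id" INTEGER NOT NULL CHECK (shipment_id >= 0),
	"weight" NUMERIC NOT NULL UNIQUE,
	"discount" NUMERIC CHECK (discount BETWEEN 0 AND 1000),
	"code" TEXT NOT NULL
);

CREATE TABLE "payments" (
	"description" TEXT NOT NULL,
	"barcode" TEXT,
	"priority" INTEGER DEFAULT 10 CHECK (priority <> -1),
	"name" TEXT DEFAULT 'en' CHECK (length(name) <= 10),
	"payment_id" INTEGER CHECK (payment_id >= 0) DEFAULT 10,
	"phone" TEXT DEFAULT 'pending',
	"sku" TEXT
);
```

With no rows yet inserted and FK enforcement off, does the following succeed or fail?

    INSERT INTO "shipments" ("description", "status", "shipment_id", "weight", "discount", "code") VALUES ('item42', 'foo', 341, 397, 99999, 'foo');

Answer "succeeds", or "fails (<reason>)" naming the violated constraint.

The value 99999 for discount violates CHECK (discount BETWEEN 0 AND 1000).

fails (CHECK on discount)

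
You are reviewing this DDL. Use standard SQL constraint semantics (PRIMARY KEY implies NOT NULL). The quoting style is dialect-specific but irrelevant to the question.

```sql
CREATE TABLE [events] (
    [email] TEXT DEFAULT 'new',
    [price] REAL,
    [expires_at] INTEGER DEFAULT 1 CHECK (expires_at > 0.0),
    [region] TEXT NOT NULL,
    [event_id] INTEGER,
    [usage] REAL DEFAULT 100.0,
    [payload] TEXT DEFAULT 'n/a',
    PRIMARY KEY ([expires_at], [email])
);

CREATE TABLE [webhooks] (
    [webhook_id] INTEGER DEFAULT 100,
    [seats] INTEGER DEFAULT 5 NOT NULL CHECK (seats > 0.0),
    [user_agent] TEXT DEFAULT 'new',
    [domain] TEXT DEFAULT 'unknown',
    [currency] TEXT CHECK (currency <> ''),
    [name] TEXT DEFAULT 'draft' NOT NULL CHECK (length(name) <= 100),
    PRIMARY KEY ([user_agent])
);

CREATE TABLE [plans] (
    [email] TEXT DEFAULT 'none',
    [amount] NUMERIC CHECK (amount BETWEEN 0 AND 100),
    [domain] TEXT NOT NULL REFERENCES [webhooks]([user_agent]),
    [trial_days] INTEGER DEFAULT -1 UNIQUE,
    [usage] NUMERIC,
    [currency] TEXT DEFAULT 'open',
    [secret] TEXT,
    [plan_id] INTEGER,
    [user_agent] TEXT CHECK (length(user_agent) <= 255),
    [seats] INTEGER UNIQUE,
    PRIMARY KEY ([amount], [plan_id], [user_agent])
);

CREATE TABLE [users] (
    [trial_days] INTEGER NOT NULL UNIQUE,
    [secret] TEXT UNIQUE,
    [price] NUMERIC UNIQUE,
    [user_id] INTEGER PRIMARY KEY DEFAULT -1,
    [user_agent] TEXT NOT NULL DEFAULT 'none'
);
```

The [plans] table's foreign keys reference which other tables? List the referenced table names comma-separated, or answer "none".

- domain REFERENCES webhooks(user_agent).

webhooks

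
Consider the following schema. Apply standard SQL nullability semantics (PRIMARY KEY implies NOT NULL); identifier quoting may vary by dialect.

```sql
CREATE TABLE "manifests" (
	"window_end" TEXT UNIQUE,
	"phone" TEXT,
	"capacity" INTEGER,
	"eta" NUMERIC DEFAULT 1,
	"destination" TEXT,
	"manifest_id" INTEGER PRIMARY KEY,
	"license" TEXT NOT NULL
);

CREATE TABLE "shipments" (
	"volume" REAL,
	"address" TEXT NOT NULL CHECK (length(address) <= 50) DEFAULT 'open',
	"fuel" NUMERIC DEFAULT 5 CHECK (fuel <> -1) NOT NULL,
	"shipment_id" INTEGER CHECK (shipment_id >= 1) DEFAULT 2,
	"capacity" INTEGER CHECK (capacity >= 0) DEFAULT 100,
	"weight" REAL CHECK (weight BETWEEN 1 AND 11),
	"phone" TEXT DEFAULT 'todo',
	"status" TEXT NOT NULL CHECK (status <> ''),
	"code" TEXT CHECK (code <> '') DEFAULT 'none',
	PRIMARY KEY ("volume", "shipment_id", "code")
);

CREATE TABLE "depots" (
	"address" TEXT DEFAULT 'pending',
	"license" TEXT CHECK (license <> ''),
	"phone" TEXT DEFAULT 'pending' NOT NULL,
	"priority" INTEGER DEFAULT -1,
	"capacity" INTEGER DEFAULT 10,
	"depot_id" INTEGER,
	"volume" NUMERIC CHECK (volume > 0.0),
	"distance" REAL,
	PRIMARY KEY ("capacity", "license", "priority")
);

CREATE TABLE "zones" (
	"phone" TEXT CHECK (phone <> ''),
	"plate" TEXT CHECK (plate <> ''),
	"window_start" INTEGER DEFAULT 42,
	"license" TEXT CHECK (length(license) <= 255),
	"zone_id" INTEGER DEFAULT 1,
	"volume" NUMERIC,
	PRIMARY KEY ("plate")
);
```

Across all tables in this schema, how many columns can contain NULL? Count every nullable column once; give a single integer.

17

manifests: 5 nullable (window_end, phone, capacity, eta, destination — PK (manifest_id) and explicit NOT NULL columns excluded).
shipments: 3 nullable (capacity, weight, phone — PK (volume, shipment_id, code) and explicit NOT NULL columns excluded).
depots: 4 nullable (address, depot_id, volume, distance — PK (capacity, license, priority) and explicit NOT NULL columns excluded).
zones: 5 nullable (phone, window_start, license, zone_id, volume — PK (plate) and explicit NOT NULL columns excluded).
Total: 5 + 3 + 4 + 5 = 17.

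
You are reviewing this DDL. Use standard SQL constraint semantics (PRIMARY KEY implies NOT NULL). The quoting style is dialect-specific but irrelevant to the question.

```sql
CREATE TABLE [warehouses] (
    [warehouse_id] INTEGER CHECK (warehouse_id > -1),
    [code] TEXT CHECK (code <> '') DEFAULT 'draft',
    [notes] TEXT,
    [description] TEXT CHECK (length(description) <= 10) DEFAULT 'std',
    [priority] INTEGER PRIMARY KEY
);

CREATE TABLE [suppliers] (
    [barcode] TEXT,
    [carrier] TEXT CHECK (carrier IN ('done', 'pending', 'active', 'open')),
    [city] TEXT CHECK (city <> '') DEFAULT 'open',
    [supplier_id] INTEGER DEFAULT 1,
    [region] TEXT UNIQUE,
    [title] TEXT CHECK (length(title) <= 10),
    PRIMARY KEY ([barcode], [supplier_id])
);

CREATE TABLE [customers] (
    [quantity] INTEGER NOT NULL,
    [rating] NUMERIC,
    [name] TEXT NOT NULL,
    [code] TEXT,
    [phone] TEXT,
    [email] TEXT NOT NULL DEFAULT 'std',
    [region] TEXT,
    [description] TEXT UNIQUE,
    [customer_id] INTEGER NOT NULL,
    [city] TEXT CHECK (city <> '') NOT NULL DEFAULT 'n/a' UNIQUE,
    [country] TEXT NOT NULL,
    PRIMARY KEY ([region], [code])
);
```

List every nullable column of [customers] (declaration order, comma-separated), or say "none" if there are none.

- quantity: declared NOT NULL → not nullable.
- rating: no NOT NULL constraint applies → nullable.
- name: declared NOT NULL → not nullable.
- code: part of the PRIMARY KEY, which implies NOT NULL → not nullable.
- phone: no NOT NULL constraint applies → nullable.
- email: declared NOT NULL → not nullable.
- region: part of the PRIMARY KEY, which implies NOT NULL → not nullable.
- description: UNIQUE does not imply NOT NULL → nullable.
- customer_id: declared NOT NULL → not nullable.
- city: declared NOT NULL → not nullable.
- country: declared NOT NULL → not nullable.

rating, phone, description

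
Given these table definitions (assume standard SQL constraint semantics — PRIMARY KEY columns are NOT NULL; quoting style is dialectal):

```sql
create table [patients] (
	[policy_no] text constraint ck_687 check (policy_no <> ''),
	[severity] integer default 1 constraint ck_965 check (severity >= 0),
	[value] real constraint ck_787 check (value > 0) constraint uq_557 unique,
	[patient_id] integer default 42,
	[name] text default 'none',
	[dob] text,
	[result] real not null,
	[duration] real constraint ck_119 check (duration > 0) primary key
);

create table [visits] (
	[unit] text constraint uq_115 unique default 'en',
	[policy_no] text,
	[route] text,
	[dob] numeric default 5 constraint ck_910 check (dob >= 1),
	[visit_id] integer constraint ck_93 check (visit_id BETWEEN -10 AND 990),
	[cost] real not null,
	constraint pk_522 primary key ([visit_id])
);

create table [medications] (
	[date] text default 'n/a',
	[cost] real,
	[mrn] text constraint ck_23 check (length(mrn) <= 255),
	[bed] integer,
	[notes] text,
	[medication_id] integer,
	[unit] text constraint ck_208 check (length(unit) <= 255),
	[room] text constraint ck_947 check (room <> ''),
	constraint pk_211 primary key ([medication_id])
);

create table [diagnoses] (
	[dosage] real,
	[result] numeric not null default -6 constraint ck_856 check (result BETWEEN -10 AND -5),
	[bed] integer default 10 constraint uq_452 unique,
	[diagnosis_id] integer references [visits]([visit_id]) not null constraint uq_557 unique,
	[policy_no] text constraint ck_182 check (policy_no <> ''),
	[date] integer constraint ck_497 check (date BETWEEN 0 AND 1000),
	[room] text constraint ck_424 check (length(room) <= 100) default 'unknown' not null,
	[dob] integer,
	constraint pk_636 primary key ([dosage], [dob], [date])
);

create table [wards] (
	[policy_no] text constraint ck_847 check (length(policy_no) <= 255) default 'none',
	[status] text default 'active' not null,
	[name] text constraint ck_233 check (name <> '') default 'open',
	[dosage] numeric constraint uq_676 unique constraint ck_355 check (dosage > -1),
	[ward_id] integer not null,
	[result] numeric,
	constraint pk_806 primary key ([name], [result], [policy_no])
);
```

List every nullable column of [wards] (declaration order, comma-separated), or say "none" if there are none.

dosage

- policy_no: part of the PRIMARY KEY, which implies NOT NULL → not nullable.
- status: declared NOT NULL → not nullable.
- name: part of the PRIMARY KEY, which implies NOT NULL → not nullable.
- dosage: CHECK does not forbid NULL (a CHECK constraint passes when its expression is NULL) → nullable.
- ward_id: declared NOT NULL → not nullable.
- result: part of the PRIMARY KEY, which implies NOT NULL → not nullable.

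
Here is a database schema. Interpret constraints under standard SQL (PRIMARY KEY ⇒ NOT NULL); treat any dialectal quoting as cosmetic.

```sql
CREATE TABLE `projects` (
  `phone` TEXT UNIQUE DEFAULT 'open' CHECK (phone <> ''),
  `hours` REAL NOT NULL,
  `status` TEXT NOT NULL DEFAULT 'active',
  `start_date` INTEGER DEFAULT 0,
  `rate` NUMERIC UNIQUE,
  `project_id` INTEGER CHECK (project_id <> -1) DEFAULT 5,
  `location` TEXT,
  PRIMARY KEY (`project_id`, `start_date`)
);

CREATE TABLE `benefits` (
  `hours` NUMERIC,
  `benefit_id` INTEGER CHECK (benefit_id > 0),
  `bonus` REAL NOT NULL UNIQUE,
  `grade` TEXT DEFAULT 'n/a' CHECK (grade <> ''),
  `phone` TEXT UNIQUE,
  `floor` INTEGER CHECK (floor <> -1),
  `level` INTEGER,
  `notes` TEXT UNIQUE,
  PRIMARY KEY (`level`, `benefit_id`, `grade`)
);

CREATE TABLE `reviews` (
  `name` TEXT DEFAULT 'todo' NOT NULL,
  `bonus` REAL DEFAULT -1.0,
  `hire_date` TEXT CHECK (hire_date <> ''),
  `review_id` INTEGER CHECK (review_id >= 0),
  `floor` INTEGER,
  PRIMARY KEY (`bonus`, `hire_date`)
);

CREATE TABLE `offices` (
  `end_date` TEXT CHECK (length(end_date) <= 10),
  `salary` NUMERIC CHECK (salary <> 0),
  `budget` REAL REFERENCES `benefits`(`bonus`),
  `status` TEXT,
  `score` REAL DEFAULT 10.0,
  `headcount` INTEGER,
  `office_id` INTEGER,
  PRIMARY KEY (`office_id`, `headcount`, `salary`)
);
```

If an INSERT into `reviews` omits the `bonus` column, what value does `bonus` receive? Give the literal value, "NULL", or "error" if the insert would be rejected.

bonus has an explicit DEFAULT -1.0.
When the column is omitted from an INSERT, that default is used.

-1.0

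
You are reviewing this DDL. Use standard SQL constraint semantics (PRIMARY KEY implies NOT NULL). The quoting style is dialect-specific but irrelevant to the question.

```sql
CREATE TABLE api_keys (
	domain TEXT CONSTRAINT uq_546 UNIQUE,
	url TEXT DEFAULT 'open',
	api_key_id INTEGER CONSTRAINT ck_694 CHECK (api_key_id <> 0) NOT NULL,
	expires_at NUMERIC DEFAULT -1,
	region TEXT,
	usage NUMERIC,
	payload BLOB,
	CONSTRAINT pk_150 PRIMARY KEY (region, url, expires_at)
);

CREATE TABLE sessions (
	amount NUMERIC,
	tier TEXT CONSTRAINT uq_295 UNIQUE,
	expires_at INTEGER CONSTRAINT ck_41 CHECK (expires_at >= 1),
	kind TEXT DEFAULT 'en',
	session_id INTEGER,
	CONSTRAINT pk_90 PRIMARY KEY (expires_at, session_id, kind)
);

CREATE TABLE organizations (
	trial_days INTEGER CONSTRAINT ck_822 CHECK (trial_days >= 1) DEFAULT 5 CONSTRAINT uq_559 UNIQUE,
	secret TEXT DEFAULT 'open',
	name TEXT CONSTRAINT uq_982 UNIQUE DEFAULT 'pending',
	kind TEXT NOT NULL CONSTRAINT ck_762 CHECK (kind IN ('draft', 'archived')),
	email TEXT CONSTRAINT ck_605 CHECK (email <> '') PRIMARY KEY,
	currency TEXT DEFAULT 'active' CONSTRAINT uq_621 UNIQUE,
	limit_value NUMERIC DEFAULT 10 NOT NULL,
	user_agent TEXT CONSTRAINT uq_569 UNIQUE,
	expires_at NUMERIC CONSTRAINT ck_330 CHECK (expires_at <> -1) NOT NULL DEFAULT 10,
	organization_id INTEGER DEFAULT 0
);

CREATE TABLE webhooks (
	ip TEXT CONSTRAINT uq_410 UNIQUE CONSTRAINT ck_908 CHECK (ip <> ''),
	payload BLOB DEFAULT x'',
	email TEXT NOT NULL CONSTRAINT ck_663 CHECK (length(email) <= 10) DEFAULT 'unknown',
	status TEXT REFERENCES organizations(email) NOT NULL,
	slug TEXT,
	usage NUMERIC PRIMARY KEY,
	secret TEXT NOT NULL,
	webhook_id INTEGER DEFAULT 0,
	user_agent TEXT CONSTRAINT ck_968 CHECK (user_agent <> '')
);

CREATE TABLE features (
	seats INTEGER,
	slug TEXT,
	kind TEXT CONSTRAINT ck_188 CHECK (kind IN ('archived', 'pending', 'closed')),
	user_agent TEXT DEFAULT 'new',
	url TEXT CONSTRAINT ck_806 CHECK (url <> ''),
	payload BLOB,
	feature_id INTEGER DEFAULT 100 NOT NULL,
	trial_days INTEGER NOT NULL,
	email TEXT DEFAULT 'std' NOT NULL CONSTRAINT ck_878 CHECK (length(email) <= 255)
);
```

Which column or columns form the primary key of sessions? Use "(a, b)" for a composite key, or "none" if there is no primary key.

(expires_at, session_id, kind)

A table-level PRIMARY KEY clause names 3 columns: expires_at, session_id, kind.
This is a composite key — the combination is unique, not each column individually.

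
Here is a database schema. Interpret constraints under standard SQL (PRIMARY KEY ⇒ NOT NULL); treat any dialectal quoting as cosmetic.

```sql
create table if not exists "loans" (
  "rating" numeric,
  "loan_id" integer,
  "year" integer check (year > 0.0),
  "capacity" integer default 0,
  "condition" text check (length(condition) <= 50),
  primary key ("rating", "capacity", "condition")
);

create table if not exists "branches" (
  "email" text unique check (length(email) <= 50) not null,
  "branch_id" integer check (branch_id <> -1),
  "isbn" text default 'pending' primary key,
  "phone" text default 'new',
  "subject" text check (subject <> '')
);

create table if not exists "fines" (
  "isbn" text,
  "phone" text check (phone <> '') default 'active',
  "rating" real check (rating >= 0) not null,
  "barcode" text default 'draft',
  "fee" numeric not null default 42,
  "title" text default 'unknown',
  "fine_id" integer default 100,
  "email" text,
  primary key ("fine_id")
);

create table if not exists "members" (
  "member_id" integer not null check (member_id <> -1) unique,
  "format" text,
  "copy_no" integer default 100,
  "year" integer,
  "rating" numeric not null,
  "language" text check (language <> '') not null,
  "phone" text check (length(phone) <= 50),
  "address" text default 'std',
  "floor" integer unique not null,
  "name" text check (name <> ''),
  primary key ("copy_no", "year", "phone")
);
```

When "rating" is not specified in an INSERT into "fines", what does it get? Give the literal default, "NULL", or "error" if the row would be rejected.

error

rating has no DEFAULT clause.
Omitting it would insert NULL, but it is declared NOT NULL, so the INSERT fails.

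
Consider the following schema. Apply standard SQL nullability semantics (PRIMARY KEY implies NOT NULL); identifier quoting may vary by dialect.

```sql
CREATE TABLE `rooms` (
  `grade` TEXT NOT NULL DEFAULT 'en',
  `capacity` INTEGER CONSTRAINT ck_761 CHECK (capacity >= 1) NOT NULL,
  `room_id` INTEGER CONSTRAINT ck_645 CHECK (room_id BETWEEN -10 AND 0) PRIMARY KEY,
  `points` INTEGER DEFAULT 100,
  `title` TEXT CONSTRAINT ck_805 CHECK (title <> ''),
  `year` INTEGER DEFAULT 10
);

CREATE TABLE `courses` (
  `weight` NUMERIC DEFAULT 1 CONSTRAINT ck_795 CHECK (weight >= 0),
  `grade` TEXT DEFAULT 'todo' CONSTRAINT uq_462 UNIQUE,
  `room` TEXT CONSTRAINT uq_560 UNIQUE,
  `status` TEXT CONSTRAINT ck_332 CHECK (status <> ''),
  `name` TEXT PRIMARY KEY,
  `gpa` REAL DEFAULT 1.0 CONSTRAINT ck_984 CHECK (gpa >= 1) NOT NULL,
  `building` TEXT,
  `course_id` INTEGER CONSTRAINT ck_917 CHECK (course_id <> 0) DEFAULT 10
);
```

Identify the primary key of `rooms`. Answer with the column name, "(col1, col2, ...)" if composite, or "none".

room_id

room_id is declared PRIMARY KEY inline on the column.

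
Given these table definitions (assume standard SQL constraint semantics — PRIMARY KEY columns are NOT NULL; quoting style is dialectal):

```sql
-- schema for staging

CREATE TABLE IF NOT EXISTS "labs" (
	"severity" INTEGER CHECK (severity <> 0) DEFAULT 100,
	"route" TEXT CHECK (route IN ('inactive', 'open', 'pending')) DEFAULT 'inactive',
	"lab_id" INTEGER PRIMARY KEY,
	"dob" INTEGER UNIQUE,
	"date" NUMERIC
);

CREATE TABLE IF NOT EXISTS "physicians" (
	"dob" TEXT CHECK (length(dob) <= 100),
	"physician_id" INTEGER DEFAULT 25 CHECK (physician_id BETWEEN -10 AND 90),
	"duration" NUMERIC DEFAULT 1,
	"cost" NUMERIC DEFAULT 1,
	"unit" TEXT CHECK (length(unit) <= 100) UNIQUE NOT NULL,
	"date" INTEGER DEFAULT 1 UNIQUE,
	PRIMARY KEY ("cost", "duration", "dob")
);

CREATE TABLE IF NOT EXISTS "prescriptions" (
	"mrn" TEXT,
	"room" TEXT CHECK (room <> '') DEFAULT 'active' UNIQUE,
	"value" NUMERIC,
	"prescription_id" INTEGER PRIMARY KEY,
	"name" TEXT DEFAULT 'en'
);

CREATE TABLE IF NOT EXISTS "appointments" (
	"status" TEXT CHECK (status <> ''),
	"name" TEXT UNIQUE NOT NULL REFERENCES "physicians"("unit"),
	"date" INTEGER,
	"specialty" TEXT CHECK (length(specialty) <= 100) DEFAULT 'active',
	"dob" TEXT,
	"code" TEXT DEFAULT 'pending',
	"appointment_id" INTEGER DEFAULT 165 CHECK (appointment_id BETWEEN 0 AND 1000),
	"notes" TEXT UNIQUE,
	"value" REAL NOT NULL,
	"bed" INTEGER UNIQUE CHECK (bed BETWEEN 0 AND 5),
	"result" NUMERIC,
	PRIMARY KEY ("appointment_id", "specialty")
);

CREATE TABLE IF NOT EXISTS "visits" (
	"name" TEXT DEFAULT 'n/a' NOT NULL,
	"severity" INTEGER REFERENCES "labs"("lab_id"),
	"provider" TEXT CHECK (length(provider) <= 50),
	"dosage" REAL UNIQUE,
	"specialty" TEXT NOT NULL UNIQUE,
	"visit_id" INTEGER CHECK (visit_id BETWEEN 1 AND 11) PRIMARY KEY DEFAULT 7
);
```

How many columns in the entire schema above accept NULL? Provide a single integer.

20

labs: 4 nullable (severity, route, dob, date — PK (lab_id) and explicit NOT NULL columns excluded).
physicians: 2 nullable (physician_id, date — PK (cost, duration, dob) and explicit NOT NULL columns excluded).
prescriptions: 4 nullable (mrn, room, value, name — PK (prescription_id) and explicit NOT NULL columns excluded).
appointments: 7 nullable (status, date, dob, code, notes, bed, result — PK (appointment_id, specialty) and explicit NOT NULL columns excluded).
visits: 3 nullable (severity, provider, dosage — PK (visit_id) and explicit NOT NULL columns excluded).
Total: 4 + 2 + 4 + 7 + 3 = 20.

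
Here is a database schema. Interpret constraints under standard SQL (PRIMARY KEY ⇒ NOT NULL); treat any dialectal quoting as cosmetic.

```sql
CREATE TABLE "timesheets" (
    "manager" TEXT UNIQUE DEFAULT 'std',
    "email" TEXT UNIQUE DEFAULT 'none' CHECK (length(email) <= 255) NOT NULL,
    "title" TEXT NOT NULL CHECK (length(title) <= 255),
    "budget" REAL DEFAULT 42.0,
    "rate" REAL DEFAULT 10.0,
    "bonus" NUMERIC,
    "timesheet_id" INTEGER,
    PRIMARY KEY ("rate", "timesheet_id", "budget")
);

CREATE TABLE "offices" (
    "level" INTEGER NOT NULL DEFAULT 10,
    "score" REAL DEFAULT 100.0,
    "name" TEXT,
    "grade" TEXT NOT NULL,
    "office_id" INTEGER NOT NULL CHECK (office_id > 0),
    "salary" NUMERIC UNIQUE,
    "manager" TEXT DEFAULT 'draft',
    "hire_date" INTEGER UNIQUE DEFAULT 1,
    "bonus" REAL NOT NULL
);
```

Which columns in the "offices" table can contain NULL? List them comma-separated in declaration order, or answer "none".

score, name, salary, manager, hire_date

- level: declared NOT NULL → not nullable.
- score: DEFAULT only fills an omitted column; an explicit NULL is still allowed → nullable.
- name: no NOT NULL constraint applies → nullable.
- grade: declared NOT NULL → not nullable.
- office_id: declared NOT NULL → not nullable.
- salary: UNIQUE does not imply NOT NULL → nullable.
- manager: DEFAULT only fills an omitted column; an explicit NULL is still allowed → nullable.
- hire_date: UNIQUE does not imply NOT NULL → nullable.
- bonus: declared NOT NULL → not nullable.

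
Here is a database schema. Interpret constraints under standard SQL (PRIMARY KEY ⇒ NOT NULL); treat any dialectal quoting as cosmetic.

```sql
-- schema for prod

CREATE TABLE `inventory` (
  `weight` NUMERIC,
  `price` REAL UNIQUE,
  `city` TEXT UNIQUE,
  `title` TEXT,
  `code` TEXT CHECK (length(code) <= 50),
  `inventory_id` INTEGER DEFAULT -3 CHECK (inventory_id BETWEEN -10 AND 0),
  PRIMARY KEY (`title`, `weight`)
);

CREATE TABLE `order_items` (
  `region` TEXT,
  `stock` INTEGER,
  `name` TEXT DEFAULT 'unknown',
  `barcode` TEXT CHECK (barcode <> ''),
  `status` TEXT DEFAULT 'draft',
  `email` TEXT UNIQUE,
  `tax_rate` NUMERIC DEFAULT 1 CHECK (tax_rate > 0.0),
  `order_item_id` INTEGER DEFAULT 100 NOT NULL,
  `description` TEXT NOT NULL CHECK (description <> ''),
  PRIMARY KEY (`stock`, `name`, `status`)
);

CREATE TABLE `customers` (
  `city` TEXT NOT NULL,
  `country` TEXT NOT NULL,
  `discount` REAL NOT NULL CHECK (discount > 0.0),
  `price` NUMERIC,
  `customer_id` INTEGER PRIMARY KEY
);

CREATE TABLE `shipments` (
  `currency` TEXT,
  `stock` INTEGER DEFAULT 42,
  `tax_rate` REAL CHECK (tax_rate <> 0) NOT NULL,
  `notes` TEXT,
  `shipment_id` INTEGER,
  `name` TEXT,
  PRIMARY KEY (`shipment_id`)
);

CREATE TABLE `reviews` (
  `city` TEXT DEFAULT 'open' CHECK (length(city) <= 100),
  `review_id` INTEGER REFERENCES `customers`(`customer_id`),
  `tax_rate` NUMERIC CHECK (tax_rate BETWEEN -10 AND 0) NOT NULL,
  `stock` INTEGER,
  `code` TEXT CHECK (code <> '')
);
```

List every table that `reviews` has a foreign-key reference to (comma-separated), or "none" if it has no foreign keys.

customers

- review_id REFERENCES customers(customer_id).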